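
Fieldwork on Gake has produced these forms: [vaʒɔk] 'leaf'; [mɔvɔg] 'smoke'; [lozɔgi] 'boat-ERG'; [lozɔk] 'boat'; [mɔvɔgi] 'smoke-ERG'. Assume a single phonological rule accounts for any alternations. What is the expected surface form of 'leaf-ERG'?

[vaʒɔgi]

The root 'boat' surfaces as [lozɔk] and [lozɔgi], with a stem-final [k] ~ [g] alternation.
If /g/ were underlying and a rule turned it into [k] in isolation, 'smoke' would also alternate; but it has [g] in both [mɔvɔg] and [mɔvɔgi].
So /k/ is underlying, and a rule of intervocalic voicing — voiceless stops become voiced between vowels — gives [g].
The one attested form of 'leaf', [vaʒɔk], shows underlying /vaʒɔk/. Applying the same rule between vowels gives [vaʒɔgi].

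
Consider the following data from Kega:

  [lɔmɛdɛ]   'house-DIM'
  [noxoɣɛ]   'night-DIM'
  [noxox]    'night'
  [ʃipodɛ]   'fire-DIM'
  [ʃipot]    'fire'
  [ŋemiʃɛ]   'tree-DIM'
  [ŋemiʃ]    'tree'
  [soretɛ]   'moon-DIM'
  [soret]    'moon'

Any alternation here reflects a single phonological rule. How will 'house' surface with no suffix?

The stem for 'fire' ends in [d] in [ʃipodɛ] but [t] in [ʃipot].
The stem 'moon' ([soretɛ], [soret]) shows [t] unchanged in both environments, so [t] cannot be basic with [d] derived before the DIM suffix.
So /d/ is underlying, and a rule of word-final obstruent devoicing — voiced obstruents become voiceless word-finally — gives [t].
From [lɔmɛdɛ] the stem 'house' is /lɔmɛd/; word-finally this yields [lɔmɛt].

[lɔmɛt]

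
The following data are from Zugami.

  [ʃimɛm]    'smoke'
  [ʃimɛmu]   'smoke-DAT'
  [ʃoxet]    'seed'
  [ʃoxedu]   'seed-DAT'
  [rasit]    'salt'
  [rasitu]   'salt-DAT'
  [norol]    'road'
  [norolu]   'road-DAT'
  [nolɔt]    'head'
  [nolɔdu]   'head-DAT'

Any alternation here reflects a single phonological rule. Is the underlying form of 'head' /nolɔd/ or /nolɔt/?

/nolɔd/

The root 'head' surfaces as [nolɔt] and [nolɔdu], with a stem-final [t] ~ [d] alternation.
Compare 'salt', with invariant [t] in [rasit] and [rasitu]: an analysis with underlying /t/ and a rule producing [d] before the DAT suffix would wrongly predict alternation here too.
The underlying segment must be /d/; voiced obstruents become voiceless word-finally, yielding [t] there.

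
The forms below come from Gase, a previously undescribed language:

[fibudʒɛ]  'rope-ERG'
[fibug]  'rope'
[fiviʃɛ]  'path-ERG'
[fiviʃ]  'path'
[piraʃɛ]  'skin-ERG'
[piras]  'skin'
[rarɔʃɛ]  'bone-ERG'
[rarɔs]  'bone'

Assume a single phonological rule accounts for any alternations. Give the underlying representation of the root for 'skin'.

/piras/

'skin' shows [ʃ] ~ [s] at the end of the stem ([piraʃɛ] vs [piras]).
Compare 'path', with invariant [ʃ] in [fiviʃɛ] and [fiviʃ]: an analysis with underlying /ʃ/ and a rule producing [s] in isolation would wrongly predict alternation here too.
The underlying segment must be /s/; /g/ and /s/ become palato-alveolar [dʒ] and [ʃ] before a front vowel, yielding [ʃ] there.
Hence 'skin' is /piras/ underlyingly.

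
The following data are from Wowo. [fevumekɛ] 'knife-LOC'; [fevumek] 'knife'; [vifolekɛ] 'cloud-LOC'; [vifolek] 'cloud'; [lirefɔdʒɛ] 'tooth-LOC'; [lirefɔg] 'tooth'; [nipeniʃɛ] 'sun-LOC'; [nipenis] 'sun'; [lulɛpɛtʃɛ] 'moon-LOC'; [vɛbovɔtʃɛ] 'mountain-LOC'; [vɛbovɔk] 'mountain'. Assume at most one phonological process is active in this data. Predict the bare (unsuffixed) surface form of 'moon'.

[lulɛpɛk]

The stem for 'mountain' ends in [tʃ] in [vɛbovɔtʃɛ] but [k] in [vɛbovɔk].
But 'cloud' keeps [k] in both environments ([vifolekɛ], [vifolek]), so there is no rule changing /k/ to [tʃ] before the LOC suffix.
The alternation reflects depalatalization: palato-alveolar /tʃ/, /dʒ/ and /ʃ/ become [k], [g] and [s] when no front vowel follows. /tʃ/ is underlying.
From [lulɛpɛtʃɛ] the stem 'moon' is /lulɛpɛtʃ/; when no front vowel follows this yields [lulɛpɛk].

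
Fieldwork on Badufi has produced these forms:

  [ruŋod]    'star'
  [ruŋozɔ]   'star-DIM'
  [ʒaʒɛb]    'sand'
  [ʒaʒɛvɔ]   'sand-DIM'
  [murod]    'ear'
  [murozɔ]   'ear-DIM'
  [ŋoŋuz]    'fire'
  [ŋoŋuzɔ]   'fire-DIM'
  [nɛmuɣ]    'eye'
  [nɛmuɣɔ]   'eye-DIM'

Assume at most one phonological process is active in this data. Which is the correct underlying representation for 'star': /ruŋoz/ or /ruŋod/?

/ruŋod/

In [ruŋod] and [ruŋozɔ] the final segment of 'star' alternates: [d] ~ [z].
The stem 'fire' ([ŋoŋuz], [ŋoŋuzɔ]) shows [z] unchanged in both environments, so [z] cannot be basic with [d] derived in isolation.
The underlying segment must be /d/; voiced stops become fricatives between vowels, yielding [z] there.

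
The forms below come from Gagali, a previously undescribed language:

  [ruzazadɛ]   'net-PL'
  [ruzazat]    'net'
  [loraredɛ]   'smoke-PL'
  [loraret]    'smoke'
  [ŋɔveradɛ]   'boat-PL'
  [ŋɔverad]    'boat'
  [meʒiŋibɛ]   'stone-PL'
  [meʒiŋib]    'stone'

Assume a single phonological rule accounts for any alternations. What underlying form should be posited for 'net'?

The stem for 'net' ends in [d] in [ruzazadɛ] but [t] in [ruzazat].
But 'boat' keeps [d] in both environments ([ŋɔveradɛ], [ŋɔverad]), so there is no rule changing /d/ to [t] in isolation.
The underlying segment must be /t/; voiceless stops become voiced between vowels, yielding [d] there.
Hence 'net' is /ruzazat/ underlyingly.

/ruzazat/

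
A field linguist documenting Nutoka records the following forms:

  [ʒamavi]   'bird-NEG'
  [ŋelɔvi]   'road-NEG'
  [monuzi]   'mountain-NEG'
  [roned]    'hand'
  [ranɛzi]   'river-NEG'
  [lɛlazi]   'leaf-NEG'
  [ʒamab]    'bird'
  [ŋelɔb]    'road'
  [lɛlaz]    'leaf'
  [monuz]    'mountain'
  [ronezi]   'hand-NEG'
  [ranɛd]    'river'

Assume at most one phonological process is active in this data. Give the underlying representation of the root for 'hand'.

The root 'hand' surfaces as [roned] and [ronezi], with a stem-final [d] ~ [z] alternation.
The stem 'mountain' ([monuz], [monuzi]) shows [z] unchanged in both environments, so [z] cannot be basic with [d] derived in isolation.
Therefore /d/ is basic and [z] is derived by intervocalic spirantization (voiced stops become fricatives between vowels).

/roned/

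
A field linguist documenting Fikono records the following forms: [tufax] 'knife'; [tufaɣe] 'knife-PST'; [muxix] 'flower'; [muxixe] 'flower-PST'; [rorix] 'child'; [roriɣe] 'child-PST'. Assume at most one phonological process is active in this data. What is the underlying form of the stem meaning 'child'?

/roriɣ/

In [rorix] and [roriɣe] the final segment of 'child' alternates: [x] ~ [ɣ].
But 'flower' keeps [x] in both environments ([muxix], [muxixe]), so there is no rule changing /x/ to [ɣ] before the PST suffix.
The alternation reflects word-final obstruent devoicing: voiced obstruents become voiceless word-finally. /ɣ/ is underlying.
Hence 'child' is /roriɣ/ underlyingly.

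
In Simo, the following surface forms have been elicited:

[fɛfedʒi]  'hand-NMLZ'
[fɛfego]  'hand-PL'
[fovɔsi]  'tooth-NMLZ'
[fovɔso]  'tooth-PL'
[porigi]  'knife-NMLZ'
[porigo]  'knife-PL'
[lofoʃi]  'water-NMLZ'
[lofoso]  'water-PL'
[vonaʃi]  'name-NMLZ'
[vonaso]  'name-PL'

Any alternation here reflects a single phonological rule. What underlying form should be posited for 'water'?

The root 'water' surfaces as [lofoʃi] and [lofoso], with a stem-final [ʃ] ~ [s] alternation.
The stem 'tooth' ([fovɔsi], [fovɔso]) shows [s] unchanged in both environments, so [s] cannot be basic with [ʃ] derived before the NMLZ suffix.
The alternation reflects depalatalization: palato-alveolar /dʒ/ and /ʃ/ become [g] and [s] when no front vowel follows. /ʃ/ is underlying.

/lofoʃ/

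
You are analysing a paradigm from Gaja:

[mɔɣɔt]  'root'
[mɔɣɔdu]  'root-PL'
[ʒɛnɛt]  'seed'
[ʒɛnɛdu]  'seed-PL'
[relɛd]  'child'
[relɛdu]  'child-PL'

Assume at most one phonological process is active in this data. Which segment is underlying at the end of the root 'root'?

The stem for 'root' ends in [t] in [mɔɣɔt] but [d] in [mɔɣɔdu].
But 'child' keeps [d] in both environments ([relɛd], [relɛdu]), so there is no rule changing /d/ to [t] in isolation.
The underlying segment must be /t/; voiceless stops become voiced between vowels, yielding [d] there.

/t/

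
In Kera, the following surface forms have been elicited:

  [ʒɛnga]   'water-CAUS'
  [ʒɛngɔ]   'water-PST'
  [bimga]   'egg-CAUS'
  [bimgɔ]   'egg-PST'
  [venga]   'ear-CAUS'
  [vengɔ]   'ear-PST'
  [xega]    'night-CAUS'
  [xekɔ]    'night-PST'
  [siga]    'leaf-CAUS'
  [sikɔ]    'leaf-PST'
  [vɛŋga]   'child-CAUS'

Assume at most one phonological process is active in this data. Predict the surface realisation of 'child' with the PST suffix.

The PST suffix surfaces as [-gɔ] and [-kɔ], depending on the final segment of the stem.
By contrast the CAUS suffix keeps its initial [g] throughout — that segment must be underlying.
The PST suffix is therefore /-kɔ/ underlyingly, with post-nasal voicing: voiceless stops become voiced after a nasal.
After 'child', which ends in a nasal, the suffix surfaces as [-gɔ], giving [vɛŋgɔ].

[vɛŋgɔ]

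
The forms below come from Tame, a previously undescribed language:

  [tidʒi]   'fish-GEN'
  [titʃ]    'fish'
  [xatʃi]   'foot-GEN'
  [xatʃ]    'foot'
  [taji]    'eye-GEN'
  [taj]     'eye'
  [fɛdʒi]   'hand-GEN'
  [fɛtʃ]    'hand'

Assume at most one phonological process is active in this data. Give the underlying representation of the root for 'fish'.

/tidʒ/

The root 'fish' surfaces as [tidʒi] and [titʃ], with a stem-final [dʒ] ~ [tʃ] alternation.
But 'foot' keeps [tʃ] in both environments ([xatʃi], [xatʃ]), so there is no rule changing /tʃ/ to [dʒ] before the GEN suffix.
Therefore /dʒ/ is basic and [tʃ] is derived by word-final obstruent devoicing (voiced obstruents become voiceless word-finally).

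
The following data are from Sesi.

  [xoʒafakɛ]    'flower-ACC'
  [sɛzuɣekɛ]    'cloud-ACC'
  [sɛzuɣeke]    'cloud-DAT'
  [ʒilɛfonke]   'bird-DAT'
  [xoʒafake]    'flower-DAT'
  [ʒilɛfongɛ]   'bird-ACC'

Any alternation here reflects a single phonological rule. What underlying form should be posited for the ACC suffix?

The ACC morpheme has two allomorphs, [-gɛ] and [-kɛ].
By contrast the DAT suffix keeps its initial [k] throughout — that segment must be underlying.
So the underlying form is /-gɛ/, and voiced stops become voiceless after a vowel.

/-gɛ/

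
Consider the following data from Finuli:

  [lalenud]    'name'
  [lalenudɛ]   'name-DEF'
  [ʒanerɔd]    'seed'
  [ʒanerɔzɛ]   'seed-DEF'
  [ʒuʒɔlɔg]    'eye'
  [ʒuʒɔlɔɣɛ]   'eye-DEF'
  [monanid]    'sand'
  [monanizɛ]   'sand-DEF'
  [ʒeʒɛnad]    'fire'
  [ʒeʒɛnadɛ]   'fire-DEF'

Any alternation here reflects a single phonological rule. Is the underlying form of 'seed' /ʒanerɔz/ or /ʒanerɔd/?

'seed' shows [d] ~ [z] at the end of the stem ([ʒanerɔd] vs [ʒanerɔzɛ]).
Compare 'fire', with invariant [d] in [ʒeʒɛnad] and [ʒeʒɛnadɛ]: an analysis with underlying /d/ and a rule producing [z] before the DEF suffix would wrongly predict alternation here too.
The underlying segment must be /z/; voiced fricatives become stops word-finally, yielding [d] there.

/ʒanerɔz/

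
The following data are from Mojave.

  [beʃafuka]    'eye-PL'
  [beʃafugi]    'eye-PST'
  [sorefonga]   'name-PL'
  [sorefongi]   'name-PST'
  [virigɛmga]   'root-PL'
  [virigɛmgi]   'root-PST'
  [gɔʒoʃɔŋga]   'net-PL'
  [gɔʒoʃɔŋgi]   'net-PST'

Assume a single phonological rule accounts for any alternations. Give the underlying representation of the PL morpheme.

/-ka/

The PL morpheme has two allomorphs, [-ga] and [-ka].
By contrast the PST suffix keeps its initial [g] throughout — that segment must be underlying.
The PL suffix is therefore /-ka/ underlyingly, with post-nasal voicing: voiceless stops become voiced after a nasal.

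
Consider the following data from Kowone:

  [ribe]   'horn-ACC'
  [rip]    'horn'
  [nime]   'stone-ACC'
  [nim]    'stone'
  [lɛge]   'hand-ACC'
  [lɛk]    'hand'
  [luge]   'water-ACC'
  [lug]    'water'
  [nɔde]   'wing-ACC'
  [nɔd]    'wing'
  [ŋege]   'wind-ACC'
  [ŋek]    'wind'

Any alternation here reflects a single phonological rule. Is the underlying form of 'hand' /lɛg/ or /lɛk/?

/lɛk/

'hand' shows [g] ~ [k] at the end of the stem ([lɛge] vs [lɛk]).
Compare 'water', with invariant [g] in [luge] and [lug]: an analysis with underlying /g/ and a rule producing [k] in isolation would wrongly predict alternation here too.
The alternation reflects intervocalic voicing: voiceless stops become voiced between vowels. /k/ is underlying.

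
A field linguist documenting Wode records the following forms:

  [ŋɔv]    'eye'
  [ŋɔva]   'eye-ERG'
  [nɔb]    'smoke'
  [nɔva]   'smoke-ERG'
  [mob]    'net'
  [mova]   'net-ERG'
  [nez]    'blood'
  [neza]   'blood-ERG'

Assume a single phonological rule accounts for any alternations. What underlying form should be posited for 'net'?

/mob/

'net' shows [b] ~ [v] at the end of the stem ([mob] vs [mova]).
If /v/ were underlying and a rule turned it into [b] in isolation, 'eye' would also alternate; but it has [v] in both [ŋɔv] and [ŋɔva].
Therefore /b/ is basic and [v] is derived by intervocalic spirantization (voiced stops become fricatives between vowels).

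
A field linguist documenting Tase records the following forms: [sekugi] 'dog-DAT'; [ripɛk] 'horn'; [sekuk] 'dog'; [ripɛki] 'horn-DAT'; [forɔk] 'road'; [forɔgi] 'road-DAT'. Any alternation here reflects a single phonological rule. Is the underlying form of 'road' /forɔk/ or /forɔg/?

In [forɔgi] and [forɔk] the final segment of 'road' alternates: [g] ~ [k].
If /k/ were underlying and a rule turned it into [g] before the DAT suffix, 'horn' would also alternate; but it has [k] in both [ripɛki] and [ripɛk].
Therefore /g/ is basic and [k] is derived by word-final obstruent devoicing (voiced obstruents become voiceless word-finally).

/forɔg/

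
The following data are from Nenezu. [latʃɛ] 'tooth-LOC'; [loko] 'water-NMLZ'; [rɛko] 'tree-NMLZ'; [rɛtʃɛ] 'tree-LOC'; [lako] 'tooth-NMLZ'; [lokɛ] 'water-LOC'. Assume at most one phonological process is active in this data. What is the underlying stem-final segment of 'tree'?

/tʃ/

'tree' shows [tʃ] ~ [k] at the end of the stem ([rɛtʃɛ] vs [rɛko]).
But 'water' keeps [k] in both environments ([lokɛ], [loko]), so there is no rule changing /k/ to [tʃ] before the LOC suffix.
The underlying segment must be /tʃ/; palato-alveolar /tʃ/ becomes [k] when no front vowel follows, yielding [k] there.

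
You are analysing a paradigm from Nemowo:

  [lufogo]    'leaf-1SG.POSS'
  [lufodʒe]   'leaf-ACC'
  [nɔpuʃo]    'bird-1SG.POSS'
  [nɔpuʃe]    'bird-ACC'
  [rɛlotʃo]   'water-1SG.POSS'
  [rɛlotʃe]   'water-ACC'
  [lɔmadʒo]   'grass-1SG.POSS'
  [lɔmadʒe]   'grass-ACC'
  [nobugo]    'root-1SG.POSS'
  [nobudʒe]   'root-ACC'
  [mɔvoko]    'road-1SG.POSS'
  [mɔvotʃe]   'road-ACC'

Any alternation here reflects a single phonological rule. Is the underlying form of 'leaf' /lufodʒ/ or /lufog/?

/lufog/

The root 'leaf' surfaces as [lufogo] and [lufodʒe], with a stem-final [g] ~ [dʒ] alternation.
If /dʒ/ were underlying and a rule turned it into [g] before the 1SG.POSS suffix, 'grass' would also alternate; but it has [dʒ] in both [lɔmadʒo] and [lɔmadʒe].
The underlying segment must be /g/; /k/ and /g/ become palato-alveolar [tʃ] and [dʒ] before a front vowel, yielding [dʒ] there.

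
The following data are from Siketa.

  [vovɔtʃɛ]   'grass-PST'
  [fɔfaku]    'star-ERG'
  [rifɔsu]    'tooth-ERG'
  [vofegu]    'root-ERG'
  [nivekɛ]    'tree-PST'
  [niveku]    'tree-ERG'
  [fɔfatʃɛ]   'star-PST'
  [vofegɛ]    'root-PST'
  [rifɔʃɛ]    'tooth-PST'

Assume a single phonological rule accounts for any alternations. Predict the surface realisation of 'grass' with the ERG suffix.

The stem for 'star' ends in [k] in [fɔfaku] but [tʃ] in [fɔfatʃɛ].
If /k/ were underlying and a rule turned it into [tʃ] before the PST suffix, 'tree' would also alternate; but it has [k] in both [niveku] and [nivekɛ].
The alternation reflects depalatalization: palato-alveolar /tʃ/ and /ʃ/ become [k] and [s] when no front vowel follows. /tʃ/ is underlying.
The one attested form of 'grass', [vovɔtʃɛ], shows underlying /vovɔtʃ/. Applying the same rule when no front vowel follows gives [vovɔku].

[vovɔku]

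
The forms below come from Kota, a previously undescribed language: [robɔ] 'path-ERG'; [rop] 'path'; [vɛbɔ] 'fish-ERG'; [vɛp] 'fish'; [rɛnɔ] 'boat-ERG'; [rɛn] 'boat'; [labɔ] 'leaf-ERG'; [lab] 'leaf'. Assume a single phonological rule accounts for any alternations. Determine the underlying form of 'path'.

'path' shows [b] ~ [p] at the end of the stem ([robɔ] vs [rop]).
But 'leaf' keeps [b] in both environments ([labɔ], [lab]), so there is no rule changing /b/ to [p] in isolation.
Therefore /p/ is basic and [b] is derived by intervocalic voicing (voiceless stops become voiced between vowels).

/rop/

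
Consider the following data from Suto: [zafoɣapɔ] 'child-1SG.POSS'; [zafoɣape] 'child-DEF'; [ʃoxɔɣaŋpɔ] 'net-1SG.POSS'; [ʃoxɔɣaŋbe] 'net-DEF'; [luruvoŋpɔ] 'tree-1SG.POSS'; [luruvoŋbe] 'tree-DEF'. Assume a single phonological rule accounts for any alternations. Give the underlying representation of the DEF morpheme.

The DEF suffix surfaces as [-be] and [-pe], depending on the final segment of the stem.
The 1SG.POSS suffix, which begins with [p], is invariant after every stem; so [p] is not altered by any rule here.
The DEF suffix is therefore /-be/ underlyingly, with post-vocalic devoicing: voiced stops become voiceless after a vowel.

/-be/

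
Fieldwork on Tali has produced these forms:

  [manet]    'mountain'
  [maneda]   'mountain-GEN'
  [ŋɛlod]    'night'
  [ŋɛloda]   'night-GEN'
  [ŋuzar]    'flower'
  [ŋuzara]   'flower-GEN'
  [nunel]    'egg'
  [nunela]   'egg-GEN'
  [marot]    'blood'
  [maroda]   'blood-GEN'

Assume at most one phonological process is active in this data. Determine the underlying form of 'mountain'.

/manet/

In [manet] and [maneda] the final segment of 'mountain' alternates: [t] ~ [d].
Compare 'night', with invariant [d] in [ŋɛlod] and [ŋɛloda]: an analysis with underlying /d/ and a rule producing [t] in isolation would wrongly predict alternation here too.
The underlying segment must be /t/; voiceless stops become voiced between vowels, yielding [d] there.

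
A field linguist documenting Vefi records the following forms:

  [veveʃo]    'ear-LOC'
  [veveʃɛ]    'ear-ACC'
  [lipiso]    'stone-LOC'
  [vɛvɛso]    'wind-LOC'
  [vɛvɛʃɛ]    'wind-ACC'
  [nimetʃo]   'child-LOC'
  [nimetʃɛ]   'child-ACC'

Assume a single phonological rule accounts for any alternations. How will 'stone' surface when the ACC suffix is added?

In [vɛvɛso] and [vɛvɛʃɛ] the final segment of 'wind' alternates: [s] ~ [ʃ].
If /ʃ/ were underlying and a rule turned it into [s] before the LOC suffix, 'ear' would also alternate; but it has [ʃ] in both [veveʃo] and [veveʃɛ].
So /s/ is underlying, and a rule of palatalization before a front vowel — /s/ becomes palato-alveolar [ʃ] before a front vowel — gives [ʃ].
The one attested form of 'stone', [lipiso], shows underlying /lipis/. Applying the same rule before a front vowel gives [lipiʃɛ].

[lipiʃɛ]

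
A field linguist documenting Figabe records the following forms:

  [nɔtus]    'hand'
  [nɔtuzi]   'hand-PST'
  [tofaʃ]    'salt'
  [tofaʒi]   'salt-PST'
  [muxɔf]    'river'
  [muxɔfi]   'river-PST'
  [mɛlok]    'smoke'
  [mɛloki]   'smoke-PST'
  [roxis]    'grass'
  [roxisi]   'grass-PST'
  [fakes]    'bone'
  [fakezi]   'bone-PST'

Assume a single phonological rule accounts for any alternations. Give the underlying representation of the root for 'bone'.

The root 'bone' surfaces as [fakes] and [fakezi], with a stem-final [s] ~ [z] alternation.
But 'grass' keeps [s] in both environments ([roxis], [roxisi]), so there is no rule changing /s/ to [z] before the PST suffix.
So /z/ is underlying, and a rule of word-final obstruent devoicing — voiced obstruents become voiceless word-finally — gives [s].

/fakez/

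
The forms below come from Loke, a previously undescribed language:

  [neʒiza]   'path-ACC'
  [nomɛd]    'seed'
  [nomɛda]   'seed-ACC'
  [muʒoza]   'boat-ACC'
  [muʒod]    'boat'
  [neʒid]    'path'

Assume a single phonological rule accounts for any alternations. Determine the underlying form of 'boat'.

/muʒoz/

In [muʒoza] and [muʒod] the final segment of 'boat' alternates: [z] ~ [d].
The stem 'seed' ([nomɛda], [nomɛd]) shows [d] unchanged in both environments, so [d] cannot be basic with [z] derived before the ACC suffix.
So /z/ is underlying, and a rule of word-final hardening — voiced fricatives become stops word-finally — gives [d].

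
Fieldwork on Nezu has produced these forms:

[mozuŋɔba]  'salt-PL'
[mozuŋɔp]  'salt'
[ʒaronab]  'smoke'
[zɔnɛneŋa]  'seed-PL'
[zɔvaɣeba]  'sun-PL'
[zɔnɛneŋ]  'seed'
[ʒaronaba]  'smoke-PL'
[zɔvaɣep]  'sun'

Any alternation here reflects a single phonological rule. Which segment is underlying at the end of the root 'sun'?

The root 'sun' surfaces as [zɔvaɣeba] and [zɔvaɣep], with a stem-final [b] ~ [p] alternation.
Compare 'smoke', with invariant [b] in [ʒaronaba] and [ʒaronab]: an analysis with underlying /b/ and a rule producing [p] in isolation would wrongly predict alternation here too.
The alternation reflects intervocalic voicing: voiceless stops become voiced between vowels. /p/ is underlying.

/p/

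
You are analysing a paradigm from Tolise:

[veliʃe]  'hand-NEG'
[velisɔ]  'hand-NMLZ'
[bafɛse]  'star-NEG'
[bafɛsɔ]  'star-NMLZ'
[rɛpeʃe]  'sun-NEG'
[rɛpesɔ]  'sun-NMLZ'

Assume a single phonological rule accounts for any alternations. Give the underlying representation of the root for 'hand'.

/veliʃ/

The root 'hand' surfaces as [veliʃe] and [velisɔ], with a stem-final [ʃ] ~ [s] alternation.
Compare 'star', with invariant [s] in [bafɛse] and [bafɛsɔ]: an analysis with underlying /s/ and a rule producing [ʃ] before the NEG suffix would wrongly predict alternation here too.
Therefore /ʃ/ is basic and [s] is derived by depalatalization (palato-alveolar /ʃ/ becomes [s] when no front vowel follows).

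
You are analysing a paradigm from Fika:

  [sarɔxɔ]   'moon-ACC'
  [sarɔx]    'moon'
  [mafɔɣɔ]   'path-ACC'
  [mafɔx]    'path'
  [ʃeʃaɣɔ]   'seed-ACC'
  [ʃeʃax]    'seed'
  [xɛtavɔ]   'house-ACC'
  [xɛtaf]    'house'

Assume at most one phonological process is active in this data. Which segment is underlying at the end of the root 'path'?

'path' shows [ɣ] ~ [x] at the end of the stem ([mafɔɣɔ] vs [mafɔx]).
The stem 'moon' ([sarɔxɔ], [sarɔx]) shows [x] unchanged in both environments, so [x] cannot be basic with [ɣ] derived before the ACC suffix.
So /ɣ/ is underlying, and a rule of word-final obstruent devoicing — voiced obstruents become voiceless word-finally — gives [x].

/ɣ/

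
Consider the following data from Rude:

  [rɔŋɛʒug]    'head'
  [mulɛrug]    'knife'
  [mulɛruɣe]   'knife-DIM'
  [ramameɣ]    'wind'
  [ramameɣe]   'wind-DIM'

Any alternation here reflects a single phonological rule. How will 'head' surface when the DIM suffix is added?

[rɔŋɛʒuɣe]

The root 'knife' surfaces as [mulɛrug] and [mulɛruɣe], with a stem-final [g] ~ [ɣ] alternation.
If /ɣ/ were underlying and a rule turned it into [g] in isolation, 'wind' would also alternate; but it has [ɣ] in both [ramameɣ] and [ramameɣe].
The alternation reflects intervocalic spirantization: voiced stops become fricatives between vowels. /g/ is underlying.
The one attested form of 'head', [rɔŋɛʒug], shows underlying /rɔŋɛʒug/. Applying the same rule between vowels gives [rɔŋɛʒuɣe].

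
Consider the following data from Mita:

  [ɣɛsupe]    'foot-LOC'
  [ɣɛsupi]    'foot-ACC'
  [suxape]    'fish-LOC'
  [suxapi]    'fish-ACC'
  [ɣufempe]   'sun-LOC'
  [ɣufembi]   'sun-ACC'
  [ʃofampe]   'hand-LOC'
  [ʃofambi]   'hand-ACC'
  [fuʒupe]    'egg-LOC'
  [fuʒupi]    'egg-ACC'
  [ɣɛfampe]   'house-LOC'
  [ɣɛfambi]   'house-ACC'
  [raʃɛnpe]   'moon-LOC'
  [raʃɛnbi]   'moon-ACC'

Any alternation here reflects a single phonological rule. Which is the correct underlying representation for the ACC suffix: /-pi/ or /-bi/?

/-bi/

The ACC suffix surfaces as [-bi] and [-pi], depending on the final segment of the stem.
By contrast the LOC suffix keeps its initial [p] throughout — that segment must be underlying.
The ACC suffix is therefore /-bi/ underlyingly, with post-vocalic devoicing: voiced stops become voiceless after a vowel.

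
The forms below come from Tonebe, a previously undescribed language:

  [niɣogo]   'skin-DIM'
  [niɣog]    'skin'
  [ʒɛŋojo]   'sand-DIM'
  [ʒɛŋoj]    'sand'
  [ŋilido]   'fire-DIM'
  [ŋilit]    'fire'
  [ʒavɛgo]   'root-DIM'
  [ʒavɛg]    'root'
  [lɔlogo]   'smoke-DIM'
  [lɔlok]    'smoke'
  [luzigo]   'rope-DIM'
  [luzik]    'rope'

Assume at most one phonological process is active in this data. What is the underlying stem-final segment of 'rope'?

'rope' shows [g] ~ [k] at the end of the stem ([luzigo] vs [luzik]).
The stem 'root' ([ʒavɛgo], [ʒavɛg]) shows [g] unchanged in both environments, so [g] cannot be basic with [k] derived in isolation.
Therefore /k/ is basic and [g] is derived by intervocalic voicing (voiceless stops become voiced between vowels).

/k/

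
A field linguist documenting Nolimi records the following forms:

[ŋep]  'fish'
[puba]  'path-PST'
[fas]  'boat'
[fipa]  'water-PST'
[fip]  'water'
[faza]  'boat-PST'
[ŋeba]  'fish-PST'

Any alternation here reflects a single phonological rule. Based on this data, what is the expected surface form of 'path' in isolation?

The stem for 'fish' ends in [p] in [ŋep] but [b] in [ŋeba].
Compare 'water', with invariant [p] in [fip] and [fipa]: an analysis with underlying /p/ and a rule producing [b] before the PST suffix would wrongly predict alternation here too.
The underlying segment must be /b/; voiced obstruents become voiceless word-finally, yielding [p] there.
The one attested form of 'path', [puba], shows underlying /pub/. Applying the same rule word-finally gives [pup].

[pup]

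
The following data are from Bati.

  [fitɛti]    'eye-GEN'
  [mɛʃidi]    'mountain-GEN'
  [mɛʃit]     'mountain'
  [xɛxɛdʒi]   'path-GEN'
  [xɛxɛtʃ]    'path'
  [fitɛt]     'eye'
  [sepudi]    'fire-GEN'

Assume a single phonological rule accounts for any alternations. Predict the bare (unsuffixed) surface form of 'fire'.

[seput]

The stem for 'mountain' ends in [t] in [mɛʃit] but [d] in [mɛʃidi].
If /t/ were underlying and a rule turned it into [d] before the GEN suffix, 'eye' would also alternate; but it has [t] in both [fitɛt] and [fitɛti].
The underlying segment must be /d/; voiced obstruents become voiceless word-finally, yielding [t] there.
The one attested form of 'fire', [sepudi], shows underlying /sepud/. Applying the same rule word-finally gives [seput].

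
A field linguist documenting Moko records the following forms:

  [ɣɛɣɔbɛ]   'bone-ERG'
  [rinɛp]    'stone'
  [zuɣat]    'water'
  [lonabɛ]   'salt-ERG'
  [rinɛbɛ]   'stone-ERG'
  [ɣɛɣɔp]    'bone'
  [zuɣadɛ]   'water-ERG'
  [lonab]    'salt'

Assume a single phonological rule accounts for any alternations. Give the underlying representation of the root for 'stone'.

/rinɛp/

In [rinɛbɛ] and [rinɛp] the final segment of 'stone' alternates: [b] ~ [p].
If /b/ were underlying and a rule turned it into [p] in isolation, 'salt' would also alternate; but it has [b] in both [lonabɛ] and [lonab].
So /p/ is underlying, and a rule of intervocalic voicing — voiceless stops become voiced between vowels — gives [b].
Hence 'stone' is /rinɛp/ underlyingly.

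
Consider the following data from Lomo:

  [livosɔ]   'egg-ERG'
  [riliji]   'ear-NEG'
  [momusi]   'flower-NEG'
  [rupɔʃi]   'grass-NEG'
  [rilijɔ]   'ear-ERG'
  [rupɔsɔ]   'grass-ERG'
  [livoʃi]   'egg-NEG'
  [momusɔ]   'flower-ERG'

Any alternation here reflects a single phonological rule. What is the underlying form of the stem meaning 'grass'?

The root 'grass' surfaces as [rupɔʃi] and [rupɔsɔ], with a stem-final [ʃ] ~ [s] alternation.
But 'flower' keeps [s] in both environments ([momusi], [momusɔ]), so there is no rule changing /s/ to [ʃ] before the NEG suffix.
Therefore /ʃ/ is basic and [s] is derived by depalatalization (palato-alveolar /ʃ/ becomes [s] when no front vowel follows).

/rupɔʃ/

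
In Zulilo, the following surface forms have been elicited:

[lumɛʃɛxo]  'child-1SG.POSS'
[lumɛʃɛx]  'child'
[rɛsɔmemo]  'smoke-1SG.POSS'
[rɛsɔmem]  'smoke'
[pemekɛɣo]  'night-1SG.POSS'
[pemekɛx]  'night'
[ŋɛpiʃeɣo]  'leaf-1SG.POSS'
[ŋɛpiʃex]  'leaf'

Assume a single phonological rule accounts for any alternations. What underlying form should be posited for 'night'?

/pemekɛɣ/

'night' shows [ɣ] ~ [x] at the end of the stem ([pemekɛɣo] vs [pemekɛx]).
If /x/ were underlying and a rule turned it into [ɣ] before the 1SG.POSS suffix, 'child' would also alternate; but it has [x] in both [lumɛʃɛxo] and [lumɛʃɛx].
The alternation reflects word-final obstruent devoicing: voiced obstruents become voiceless word-finally. /ɣ/ is underlying.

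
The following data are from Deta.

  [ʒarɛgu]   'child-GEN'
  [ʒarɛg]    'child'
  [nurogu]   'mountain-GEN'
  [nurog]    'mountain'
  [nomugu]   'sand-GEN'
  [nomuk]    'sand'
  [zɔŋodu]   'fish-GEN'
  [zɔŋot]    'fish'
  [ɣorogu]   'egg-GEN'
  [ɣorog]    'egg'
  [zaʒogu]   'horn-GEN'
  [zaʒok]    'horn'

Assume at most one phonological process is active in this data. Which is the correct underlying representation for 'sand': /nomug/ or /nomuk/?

The root 'sand' surfaces as [nomugu] and [nomuk], with a stem-final [g] ~ [k] alternation.
The stem 'child' ([ʒarɛgu], [ʒarɛg]) shows [g] unchanged in both environments, so [g] cannot be basic with [k] derived in isolation.
The underlying segment must be /k/; voiceless stops become voiced between vowels, yielding [g] there.

/nomuk/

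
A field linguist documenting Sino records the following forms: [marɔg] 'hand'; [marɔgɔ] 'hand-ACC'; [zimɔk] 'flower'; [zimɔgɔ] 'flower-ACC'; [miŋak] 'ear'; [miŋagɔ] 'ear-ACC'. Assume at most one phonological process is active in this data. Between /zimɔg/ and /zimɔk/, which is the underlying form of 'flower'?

In [zimɔk] and [zimɔgɔ] the final segment of 'flower' alternates: [k] ~ [g].
If /g/ were underlying and a rule turned it into [k] in isolation, 'hand' would also alternate; but it has [g] in both [marɔg] and [marɔgɔ].
The underlying segment must be /k/; voiceless stops become voiced between vowels, yielding [g] there.

/zimɔk/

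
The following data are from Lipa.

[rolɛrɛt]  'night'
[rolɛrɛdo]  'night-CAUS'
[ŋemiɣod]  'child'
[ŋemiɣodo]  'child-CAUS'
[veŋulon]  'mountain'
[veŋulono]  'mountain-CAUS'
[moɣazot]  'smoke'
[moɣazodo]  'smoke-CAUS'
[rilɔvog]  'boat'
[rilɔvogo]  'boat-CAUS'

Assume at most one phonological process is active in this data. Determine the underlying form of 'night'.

/rolɛrɛt/

The root 'night' surfaces as [rolɛrɛt] and [rolɛrɛdo], with a stem-final [t] ~ [d] alternation.
But 'child' keeps [d] in both environments ([ŋemiɣod], [ŋemiɣodo]), so there is no rule changing /d/ to [t] in isolation.
Therefore /t/ is basic and [d] is derived by intervocalic voicing (voiceless stops become voiced between vowels).
The underlying form of 'night' is therefore /rolɛrɛt/.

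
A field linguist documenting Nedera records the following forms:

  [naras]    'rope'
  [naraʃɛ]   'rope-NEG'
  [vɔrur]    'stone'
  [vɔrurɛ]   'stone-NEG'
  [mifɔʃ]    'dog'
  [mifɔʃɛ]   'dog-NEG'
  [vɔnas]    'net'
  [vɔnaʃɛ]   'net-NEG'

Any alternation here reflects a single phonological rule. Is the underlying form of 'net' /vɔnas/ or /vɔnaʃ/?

/vɔnas/

The root 'net' surfaces as [vɔnas] and [vɔnaʃɛ], with a stem-final [s] ~ [ʃ] alternation.
But 'dog' keeps [ʃ] in both environments ([mifɔʃ], [mifɔʃɛ]), so there is no rule changing /ʃ/ to [s] in isolation.
Therefore /s/ is basic and [ʃ] is derived by palatalization before a front vowel (/s/ becomes palato-alveolar [ʃ] before a front vowel).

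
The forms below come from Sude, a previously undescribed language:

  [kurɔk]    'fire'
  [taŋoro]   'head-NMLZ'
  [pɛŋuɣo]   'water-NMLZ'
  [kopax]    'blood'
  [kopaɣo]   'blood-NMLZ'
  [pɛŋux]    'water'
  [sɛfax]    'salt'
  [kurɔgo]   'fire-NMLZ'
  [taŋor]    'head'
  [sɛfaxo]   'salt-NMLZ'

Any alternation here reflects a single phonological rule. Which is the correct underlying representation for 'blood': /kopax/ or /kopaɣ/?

/kopaɣ/

The stem for 'blood' ends in [x] in [kopax] but [ɣ] in [kopaɣo].
If /x/ were underlying and a rule turned it into [ɣ] before the NMLZ suffix, 'salt' would also alternate; but it has [x] in both [sɛfax] and [sɛfaxo].
The underlying segment must be /ɣ/; voiced obstruents become voiceless word-finally, yielding [x] there.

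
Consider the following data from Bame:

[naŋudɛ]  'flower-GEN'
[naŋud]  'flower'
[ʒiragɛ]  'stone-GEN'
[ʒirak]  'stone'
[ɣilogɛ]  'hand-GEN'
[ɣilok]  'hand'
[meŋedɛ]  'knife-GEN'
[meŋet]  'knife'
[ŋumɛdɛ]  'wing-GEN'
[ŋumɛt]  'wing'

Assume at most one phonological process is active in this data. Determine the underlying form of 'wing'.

In [ŋumɛdɛ] and [ŋumɛt] the final segment of 'wing' alternates: [d] ~ [t].
If /d/ were underlying and a rule turned it into [t] in isolation, 'flower' would also alternate; but it has [d] in both [naŋudɛ] and [naŋud].
The underlying segment must be /t/; voiceless stops become voiced between vowels, yielding [d] there.

/ŋumɛt/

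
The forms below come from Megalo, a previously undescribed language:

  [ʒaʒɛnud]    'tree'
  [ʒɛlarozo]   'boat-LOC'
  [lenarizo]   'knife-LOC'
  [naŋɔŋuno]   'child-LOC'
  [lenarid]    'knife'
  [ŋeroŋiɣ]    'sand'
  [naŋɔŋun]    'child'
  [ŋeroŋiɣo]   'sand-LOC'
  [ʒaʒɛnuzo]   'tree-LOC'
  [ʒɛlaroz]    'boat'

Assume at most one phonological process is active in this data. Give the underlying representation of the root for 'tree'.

/ʒaʒɛnud/

In [ʒaʒɛnud] and [ʒaʒɛnuzo] the final segment of 'tree' alternates: [d] ~ [z].
If /z/ were underlying and a rule turned it into [d] in isolation, 'boat' would also alternate; but it has [z] in both [ʒɛlaroz] and [ʒɛlarozo].
So /d/ is underlying, and a rule of intervocalic spirantization — voiced stops become fricatives between vowels — gives [z].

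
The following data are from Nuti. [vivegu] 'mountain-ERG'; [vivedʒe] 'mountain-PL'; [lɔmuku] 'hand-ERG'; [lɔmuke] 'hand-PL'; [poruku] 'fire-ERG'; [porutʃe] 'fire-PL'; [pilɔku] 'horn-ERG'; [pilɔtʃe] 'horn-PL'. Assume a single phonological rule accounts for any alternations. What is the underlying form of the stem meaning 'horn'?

The root 'horn' surfaces as [pilɔku] and [pilɔtʃe], with a stem-final [k] ~ [tʃ] alternation.
But 'hand' keeps [k] in both environments ([lɔmuku], [lɔmuke]), so there is no rule changing /k/ to [tʃ] before the PL suffix.
The alternation reflects depalatalization: palato-alveolar /tʃ/ and /dʒ/ become [k] and [g] when no front vowel follows. /tʃ/ is underlying.

/pilɔtʃ/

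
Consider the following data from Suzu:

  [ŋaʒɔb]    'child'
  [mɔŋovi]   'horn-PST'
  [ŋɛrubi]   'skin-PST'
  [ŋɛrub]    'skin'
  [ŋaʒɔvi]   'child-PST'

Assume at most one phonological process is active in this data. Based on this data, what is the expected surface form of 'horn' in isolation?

In [ŋaʒɔb] and [ŋaʒɔvi] the final segment of 'child' alternates: [b] ~ [v].
If /b/ were underlying and a rule turned it into [v] before the PST suffix, 'skin' would also alternate; but it has [b] in both [ŋɛrub] and [ŋɛrubi].
The underlying segment must be /v/; voiced fricatives become stops word-finally, yielding [b] there.
From [mɔŋovi] the stem 'horn' is /mɔŋov/; word-finally this yields [mɔŋob].

[mɔŋob]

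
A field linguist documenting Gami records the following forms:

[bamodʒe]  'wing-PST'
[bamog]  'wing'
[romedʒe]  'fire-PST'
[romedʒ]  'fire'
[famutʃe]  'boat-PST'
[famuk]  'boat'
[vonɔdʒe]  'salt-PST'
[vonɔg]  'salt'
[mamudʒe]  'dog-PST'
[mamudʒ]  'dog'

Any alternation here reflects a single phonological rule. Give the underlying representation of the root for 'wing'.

'wing' shows [dʒ] ~ [g] at the end of the stem ([bamodʒe] vs [bamog]).
But 'dog' keeps [dʒ] in both environments ([mamudʒe], [mamudʒ]), so there is no rule changing /dʒ/ to [g] in isolation.
Therefore /g/ is basic and [dʒ] is derived by palatalization before a front vowel (/k/ and /g/ become palato-alveolar [tʃ] and [dʒ] before a front vowel).
The underlying form of 'wing' is therefore /bamog/.

/bamog/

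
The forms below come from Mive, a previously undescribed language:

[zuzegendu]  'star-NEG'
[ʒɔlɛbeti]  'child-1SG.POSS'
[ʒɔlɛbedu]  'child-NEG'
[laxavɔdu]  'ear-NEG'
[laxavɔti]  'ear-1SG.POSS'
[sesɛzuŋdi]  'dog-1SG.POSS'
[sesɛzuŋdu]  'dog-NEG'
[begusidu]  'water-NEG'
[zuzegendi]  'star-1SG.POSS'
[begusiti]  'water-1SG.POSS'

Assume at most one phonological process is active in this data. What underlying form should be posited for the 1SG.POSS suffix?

The 1SG.POSS suffix surfaces as [-di] and [-ti], depending on the final segment of the stem.
The NEG suffix, which begins with [d], is invariant after every stem; so [d] is not altered by any rule here.
The 1SG.POSS suffix is therefore /-ti/ underlyingly, with post-nasal voicing: voiceless stops become voiced after a nasal.

/-ti/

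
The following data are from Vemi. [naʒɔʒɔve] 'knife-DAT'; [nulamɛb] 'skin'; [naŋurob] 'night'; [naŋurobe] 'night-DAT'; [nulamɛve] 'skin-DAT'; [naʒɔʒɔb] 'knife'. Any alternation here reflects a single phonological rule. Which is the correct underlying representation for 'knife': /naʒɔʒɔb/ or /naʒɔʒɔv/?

/naʒɔʒɔv/

'knife' shows [v] ~ [b] at the end of the stem ([naʒɔʒɔve] vs [naʒɔʒɔb]).
The stem 'night' ([naŋurobe], [naŋurob]) shows [b] unchanged in both environments, so [b] cannot be basic with [v] derived before the DAT suffix.
Therefore /v/ is basic and [b] is derived by word-final hardening (voiced fricatives become stops word-finally).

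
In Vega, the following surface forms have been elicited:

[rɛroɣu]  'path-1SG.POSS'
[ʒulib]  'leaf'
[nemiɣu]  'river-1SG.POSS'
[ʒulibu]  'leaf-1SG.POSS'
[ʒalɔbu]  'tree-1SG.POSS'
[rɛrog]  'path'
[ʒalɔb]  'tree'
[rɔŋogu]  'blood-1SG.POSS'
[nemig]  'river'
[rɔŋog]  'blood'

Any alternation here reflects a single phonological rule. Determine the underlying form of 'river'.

The stem for 'river' ends in [ɣ] in [nemiɣu] but [g] in [nemig].
But 'blood' keeps [g] in both environments ([rɔŋogu], [rɔŋog]), so there is no rule changing /g/ to [ɣ] before the 1SG.POSS suffix.
So /ɣ/ is underlying, and a rule of word-final hardening — voiced fricatives become stops word-finally — gives [g].

/nemiɣ/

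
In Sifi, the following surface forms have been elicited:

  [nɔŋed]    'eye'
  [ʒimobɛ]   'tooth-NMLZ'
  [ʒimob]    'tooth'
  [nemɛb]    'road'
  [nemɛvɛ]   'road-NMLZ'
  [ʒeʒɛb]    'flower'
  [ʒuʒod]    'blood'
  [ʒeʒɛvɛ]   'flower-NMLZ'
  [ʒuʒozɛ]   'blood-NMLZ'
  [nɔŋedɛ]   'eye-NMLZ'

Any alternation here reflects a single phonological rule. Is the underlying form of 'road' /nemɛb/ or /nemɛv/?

/nemɛv/

In [nemɛb] and [nemɛvɛ] the final segment of 'road' alternates: [b] ~ [v].
But 'tooth' keeps [b] in both environments ([ʒimob], [ʒimobɛ]), so there is no rule changing /b/ to [v] before the NMLZ suffix.
The alternation reflects word-final hardening: voiced fricatives become stops word-finally. /v/ is underlying.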